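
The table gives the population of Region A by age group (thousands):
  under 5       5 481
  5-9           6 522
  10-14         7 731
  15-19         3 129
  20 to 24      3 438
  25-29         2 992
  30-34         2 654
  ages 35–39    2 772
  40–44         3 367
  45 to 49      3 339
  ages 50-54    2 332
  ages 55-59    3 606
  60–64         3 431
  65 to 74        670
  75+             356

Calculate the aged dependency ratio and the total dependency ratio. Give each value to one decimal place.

0–14: 5 481 + 6 522 + 7 731 = 19 734
15–64: 3 129 + 3 438 + 2 992 + 2 654 + 2 772 + 3 367 + 3 339 + 2 332 + 3 606 + 3 431 = 31 060
65+: 670 + 356 = 1 026
Old-age dependency ratio = 1 026 / 31 060 × 100 = 3.3
Total dependency ratio = (19 734 + 1 026) / 31 060 × 100 = 20 760 / 31 060 × 100 = 66.8

Old-age dependency ratio: 3.3
Total dependency ratio: 66.8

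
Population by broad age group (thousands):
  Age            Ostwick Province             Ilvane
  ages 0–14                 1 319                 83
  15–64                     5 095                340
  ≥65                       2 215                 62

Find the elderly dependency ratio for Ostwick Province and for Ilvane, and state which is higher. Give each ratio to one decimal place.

Ostwick Province: 2 215 / 5 095 × 100 = 43.5
Ilvane: 62 / 340 × 100 = 18.2

Ostwick Province: 43.5
Ilvane: 18.2
Higher: Ostwick Province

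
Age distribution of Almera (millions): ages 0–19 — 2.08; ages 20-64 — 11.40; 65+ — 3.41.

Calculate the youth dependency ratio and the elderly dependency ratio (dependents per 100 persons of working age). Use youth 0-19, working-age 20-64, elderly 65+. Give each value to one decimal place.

Youth dependency ratio = 2.08 / 11.40 × 100 = 18.2
Old-age dependency ratio = 3.41 / 11.40 × 100 = 29.9

Youth dependency ratio: 18.2
Old-age dependency ratio: 29.9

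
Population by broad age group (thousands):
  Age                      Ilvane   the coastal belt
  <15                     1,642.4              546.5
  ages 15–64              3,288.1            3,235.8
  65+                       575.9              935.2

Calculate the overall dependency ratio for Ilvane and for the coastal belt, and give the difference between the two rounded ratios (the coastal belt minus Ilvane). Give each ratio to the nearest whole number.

Ilvane: 67
the coastal belt: 46
Difference: -21

Ilvane: (1,642.4 + 575.9) / 3,288.1 × 100 = 2,218.3 / 3,288.1 × 100 = 67
the coastal belt: (546.5 + 935.2) / 3,235.8 × 100 = 1,481.7 / 3,235.8 × 100 = 46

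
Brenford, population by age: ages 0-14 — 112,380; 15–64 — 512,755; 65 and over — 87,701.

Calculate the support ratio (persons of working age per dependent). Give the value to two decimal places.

Support ratio: 2.56

Support ratio = 512,755 / (112,380 + 87,701) = 512,755 / 200,081 = 2.56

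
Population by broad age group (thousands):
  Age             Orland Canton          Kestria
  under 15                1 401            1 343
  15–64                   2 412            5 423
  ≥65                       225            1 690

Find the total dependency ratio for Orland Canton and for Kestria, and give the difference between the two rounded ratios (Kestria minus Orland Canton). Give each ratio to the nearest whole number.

Orland Canton: 67
Kestria: 56
Difference: -11

Orland Canton: (1 401 + 225) / 2 412 × 100 = 1 626 / 2 412 × 100 = 67
Kestria: (1 343 + 1 690) / 5 423 × 100 = 3 033 / 5 423 × 100 = 56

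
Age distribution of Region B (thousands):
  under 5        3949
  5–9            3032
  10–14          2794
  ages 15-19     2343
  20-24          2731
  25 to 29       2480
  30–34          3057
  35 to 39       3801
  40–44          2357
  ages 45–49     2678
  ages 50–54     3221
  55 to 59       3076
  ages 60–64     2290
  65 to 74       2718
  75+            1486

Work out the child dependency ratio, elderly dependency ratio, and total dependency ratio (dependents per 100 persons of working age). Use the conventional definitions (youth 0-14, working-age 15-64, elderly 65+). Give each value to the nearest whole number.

Youth dependency ratio: 35
Old-age dependency ratio: 15
Total dependency ratio: 50

0–14: 3949 + 3032 + 2794 = 9775
15–64: 2343 + 2731 + 2480 + 3057 + 3801 + 2357 + 2678 + 3221 + 3076 + 2290 = 28034
65+: 2718 + 1486 = 4204
Youth dependency ratio = 9775 / 28034 × 100 = 35
Old-age dependency ratio = 4204 / 28034 × 100 = 15
Total dependency ratio = (9775 + 4204) / 28034 × 100 = 13979 / 28034 × 100 = 50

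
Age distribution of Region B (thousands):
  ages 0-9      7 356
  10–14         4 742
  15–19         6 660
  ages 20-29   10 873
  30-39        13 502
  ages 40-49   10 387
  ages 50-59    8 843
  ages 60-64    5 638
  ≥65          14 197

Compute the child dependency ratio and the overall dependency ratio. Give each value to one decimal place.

0–14: 7 356 + 4 742 = 12 098
15–64: 6 660 + 10 873 + 13 502 + 10 387 + 8 843 + 5 638 = 55 903
65+: 14 197
Youth dependency ratio = 12 098 / 55 903 × 100 = 21.6
Total dependency ratio = (12 098 + 14 197) / 55 903 × 100 = 26 295 / 55 903 × 100 = 47.0

Youth dependency ratio: 21.6
Total dependency ratio: 47.0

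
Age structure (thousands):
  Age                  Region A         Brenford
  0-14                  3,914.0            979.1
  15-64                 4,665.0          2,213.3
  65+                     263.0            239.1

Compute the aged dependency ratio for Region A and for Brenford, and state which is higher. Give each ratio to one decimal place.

Region A: 263.0 / 4,665.0 × 100 = 5.6
Brenford: 239.1 / 2,213.3 × 100 = 10.8

Region A: 5.6
Brenford: 10.8
Higher: Brenford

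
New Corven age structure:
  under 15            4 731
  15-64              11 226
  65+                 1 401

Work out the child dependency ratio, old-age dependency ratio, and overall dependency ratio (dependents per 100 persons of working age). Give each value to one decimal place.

Youth dependency ratio: 42.1
Old-age dependency ratio: 12.5
Total dependency ratio: 54.6

Youth dependency ratio = 4 731 / 11 226 × 100 = 42.1
Old-age dependency ratio = 1 401 / 11 226 × 100 = 12.5
Total dependency ratio = (4 731 + 1 401) / 11 226 × 100 = 6 132 / 11 226 × 100 = 54.6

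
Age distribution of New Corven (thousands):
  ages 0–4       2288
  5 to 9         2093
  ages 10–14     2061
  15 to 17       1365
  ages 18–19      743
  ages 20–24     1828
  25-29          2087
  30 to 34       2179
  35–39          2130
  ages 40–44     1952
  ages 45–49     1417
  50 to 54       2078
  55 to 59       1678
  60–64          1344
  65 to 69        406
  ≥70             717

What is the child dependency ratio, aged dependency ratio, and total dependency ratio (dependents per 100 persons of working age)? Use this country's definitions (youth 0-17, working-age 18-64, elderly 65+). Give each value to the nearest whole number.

Youth dependency ratio: 45
Old-age dependency ratio: 6
Total dependency ratio: 51

0–17: 2288 + 2093 + 2061 + 1365 = 7807
18–64: 743 + 1828 + 2087 + 2179 + 2130 + 1952 + 1417 + 2078 + 1678 + 1344 = 17436
65+: 406 + 717 = 1123
Youth dependency ratio = 7807 / 17436 × 100 = 45
Old-age dependency ratio = 1123 / 17436 × 100 = 6
Total dependency ratio = (7807 + 1123) / 17436 × 100 = 8930 / 17436 × 100 = 51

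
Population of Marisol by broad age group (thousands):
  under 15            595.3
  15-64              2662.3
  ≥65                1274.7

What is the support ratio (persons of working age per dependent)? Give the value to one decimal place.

Support ratio: 1.4

Support ratio = 2662.3 / (595.3 + 1274.7) = 2662.3 / 1870.0 = 1.4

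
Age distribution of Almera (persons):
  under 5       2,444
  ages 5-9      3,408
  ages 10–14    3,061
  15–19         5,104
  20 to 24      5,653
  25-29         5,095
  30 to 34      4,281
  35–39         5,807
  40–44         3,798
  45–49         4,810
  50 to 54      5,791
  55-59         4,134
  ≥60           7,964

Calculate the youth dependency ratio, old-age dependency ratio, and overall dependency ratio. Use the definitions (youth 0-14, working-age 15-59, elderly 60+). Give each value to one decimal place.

0–14: 2,444 + 3,408 + 3,061 = 8,913
15–59: 5,104 + 5,653 + 5,095 + 4,281 + 5,807 + 3,798 + 4,810 + 5,791 + 4,134 = 44,473
60+: 7,964
Youth dependency ratio = 8,913 / 44,473 × 100 = 20.0
Old-age dependency ratio = 7,964 / 44,473 × 100 = 17.9
Total dependency ratio = (8,913 + 7,964) / 44,473 × 100 = 16,877 / 44,473 × 100 = 37.9

Youth dependency ratio: 20.0
Old-age dependency ratio: 17.9
Total dependency ratio: 37.9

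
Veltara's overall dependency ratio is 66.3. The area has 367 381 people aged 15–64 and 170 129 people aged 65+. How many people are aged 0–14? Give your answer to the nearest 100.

Aged 0–14: 73 400

Total dependency ratio = (youth + elderly) / working-age × 100
66.3 = (Y + 170 129) / 367 381 × 100
⇒ 73 400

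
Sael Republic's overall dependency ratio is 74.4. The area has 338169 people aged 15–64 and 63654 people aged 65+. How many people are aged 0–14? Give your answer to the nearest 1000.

Aged 0–14: 188000

Total dependency ratio = (youth + elderly) / working-age × 100
74.4 = (Y + 63654) / 338169 × 100
⇒ 188000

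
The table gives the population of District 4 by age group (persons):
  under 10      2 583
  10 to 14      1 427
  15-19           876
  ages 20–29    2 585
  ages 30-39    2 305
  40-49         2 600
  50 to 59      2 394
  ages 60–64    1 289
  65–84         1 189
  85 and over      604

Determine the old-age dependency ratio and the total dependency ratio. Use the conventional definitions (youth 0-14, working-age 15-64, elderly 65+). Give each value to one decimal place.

Old-age dependency ratio: 14.9
Total dependency ratio: 48.2

0–14: 2 583 + 1 427 = 4 010
15–64: 876 + 2 585 + 2 305 + 2 600 + 2 394 + 1 289 = 12 049
65+: 1 189 + 604 = 1 793
Old-age dependency ratio = 1 793 / 12 049 × 100 = 14.9
Total dependency ratio = (4 010 + 1 793) / 12 049 × 100 = 5 803 / 12 049 × 100 = 48.2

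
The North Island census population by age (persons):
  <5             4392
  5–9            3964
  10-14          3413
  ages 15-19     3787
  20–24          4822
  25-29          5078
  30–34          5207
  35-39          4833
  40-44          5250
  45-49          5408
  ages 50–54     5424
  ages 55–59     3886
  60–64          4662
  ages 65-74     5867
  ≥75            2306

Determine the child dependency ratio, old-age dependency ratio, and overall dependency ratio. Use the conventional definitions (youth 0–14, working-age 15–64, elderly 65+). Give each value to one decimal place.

Youth dependency ratio: 24.3
Old-age dependency ratio: 16.9
Total dependency ratio: 41.2

0–14: 4392 + 3964 + 3413 = 11769
15–64: 3787 + 4822 + 5078 + 5207 + 4833 + 5250 + 5408 + 5424 + 3886 + 4662 = 48357
65+: 5867 + 2306 = 8173
Youth dependency ratio = 11769 / 48357 × 100 = 24.3
Old-age dependency ratio = 8173 / 48357 × 100 = 16.9
Total dependency ratio = (11769 + 8173) / 48357 × 100 = 19942 / 48357 × 100 = 41.2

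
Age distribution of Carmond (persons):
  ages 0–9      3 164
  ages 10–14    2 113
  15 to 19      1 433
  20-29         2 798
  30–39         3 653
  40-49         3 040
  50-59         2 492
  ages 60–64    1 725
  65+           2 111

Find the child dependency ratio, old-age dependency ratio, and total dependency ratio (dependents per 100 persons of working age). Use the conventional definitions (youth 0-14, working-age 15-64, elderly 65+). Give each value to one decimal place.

0–14: 3 164 + 2 113 = 5 277
15–64: 1 433 + 2 798 + 3 653 + 3 040 + 2 492 + 1 725 = 15 141
65+: 2 111
Youth dependency ratio = 5 277 / 15 141 × 100 = 34.9
Old-age dependency ratio = 2 111 / 15 141 × 100 = 13.9
Total dependency ratio = (5 277 + 2 111) / 15 141 × 100 = 7 388 / 15 141 × 100 = 48.8

Youth dependency ratio: 34.9
Old-age dependency ratio: 13.9
Total dependency ratio: 48.8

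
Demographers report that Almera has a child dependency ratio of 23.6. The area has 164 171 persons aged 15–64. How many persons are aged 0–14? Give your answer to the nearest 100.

Aged 0–14: 38 700

Youth dependency ratio = youth / working-age × 100
23.6 = Y / 164 171 × 100
⇒ 38 700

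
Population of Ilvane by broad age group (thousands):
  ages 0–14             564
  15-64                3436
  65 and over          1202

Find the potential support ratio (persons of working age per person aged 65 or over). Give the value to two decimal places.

Potential support ratio: 2.86

Potential support ratio = 3436 / 1202 = 2.86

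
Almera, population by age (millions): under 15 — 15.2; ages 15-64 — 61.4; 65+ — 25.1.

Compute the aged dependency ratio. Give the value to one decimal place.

Old-age dependency ratio = 25.1 / 61.4 × 100 = 40.9

Old-age dependency ratio: 40.9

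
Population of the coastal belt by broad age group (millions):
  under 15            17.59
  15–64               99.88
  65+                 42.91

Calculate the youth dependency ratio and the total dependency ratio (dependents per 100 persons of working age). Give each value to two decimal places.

Youth dependency ratio: 17.61
Total dependency ratio: 60.57

Youth dependency ratio = 17.59 / 99.88 × 100 = 17.61
Total dependency ratio = (17.59 + 42.91) / 99.88 × 100 = 60.50 / 99.88 × 100 = 60.57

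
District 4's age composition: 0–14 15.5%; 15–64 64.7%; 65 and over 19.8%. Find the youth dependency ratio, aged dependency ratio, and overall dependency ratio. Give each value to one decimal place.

Youth dependency ratio = 15.5 / 64.7 × 100 = 24.0
Old-age dependency ratio = 19.8 / 64.7 × 100 = 30.6
Total dependency ratio = (15.5 + 19.8) / 64.7 × 100 = 35.3 / 64.7 × 100 = 54.6

Youth dependency ratio: 24.0
Old-age dependency ratio: 30.6
Total dependency ratio: 54.6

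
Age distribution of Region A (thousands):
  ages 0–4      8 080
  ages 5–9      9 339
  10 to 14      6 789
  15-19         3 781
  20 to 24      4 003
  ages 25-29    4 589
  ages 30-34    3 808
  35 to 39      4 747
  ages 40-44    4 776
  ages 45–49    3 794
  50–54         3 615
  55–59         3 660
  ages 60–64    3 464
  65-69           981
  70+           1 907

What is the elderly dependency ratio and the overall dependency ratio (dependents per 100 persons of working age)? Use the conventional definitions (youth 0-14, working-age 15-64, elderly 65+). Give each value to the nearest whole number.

0–14: 8 080 + 9 339 + 6 789 = 24 208
15–64: 3 781 + 4 003 + 4 589 + 3 808 + 4 747 + 4 776 + 3 794 + 3 615 + 3 660 + 3 464 = 40 237
65+: 981 + 1 907 = 2 888
Old-age dependency ratio = 2 888 / 40 237 × 100 = 7
Total dependency ratio = (24 208 + 2 888) / 40 237 × 100 = 27 096 / 40 237 × 100 = 67

Old-age dependency ratio: 7
Total dependency ratio: 67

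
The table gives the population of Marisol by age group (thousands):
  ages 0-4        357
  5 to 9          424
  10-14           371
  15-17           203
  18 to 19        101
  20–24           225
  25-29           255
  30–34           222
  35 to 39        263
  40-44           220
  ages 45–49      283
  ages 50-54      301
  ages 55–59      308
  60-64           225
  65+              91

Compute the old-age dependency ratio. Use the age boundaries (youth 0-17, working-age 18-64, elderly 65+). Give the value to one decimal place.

0–17: 357 + 424 + 371 + 203 = 1 355
18–64: 101 + 225 + 255 + 222 + 263 + 220 + 283 + 301 + 308 + 225 = 2 403
65+: 91
Old-age dependency ratio = 91 / 2 403 × 100 = 3.8

Old-age dependency ratio: 3.8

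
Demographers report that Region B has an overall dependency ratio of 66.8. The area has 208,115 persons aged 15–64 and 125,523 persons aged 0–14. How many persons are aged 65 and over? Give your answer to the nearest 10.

Aged 65 and over: 13,500

Total dependency ratio = (youth + elderly) / working-age × 100
66.8 = (125,523 + E) / 208,115 × 100
⇒ 13,500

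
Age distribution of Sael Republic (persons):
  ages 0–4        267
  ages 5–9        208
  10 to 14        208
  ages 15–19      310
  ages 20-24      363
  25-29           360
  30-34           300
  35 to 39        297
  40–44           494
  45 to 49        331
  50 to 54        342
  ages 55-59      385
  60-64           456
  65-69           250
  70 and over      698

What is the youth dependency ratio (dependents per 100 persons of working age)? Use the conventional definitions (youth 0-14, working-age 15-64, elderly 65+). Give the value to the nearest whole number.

0–14: 267 + 208 + 208 = 683
15–64: 310 + 363 + 360 + 300 + 297 + 494 + 331 + 342 + 385 + 456 = 3 638
65+: 250 + 698 = 948
Youth dependency ratio = 683 / 3 638 × 100 = 19

Youth dependency ratio: 19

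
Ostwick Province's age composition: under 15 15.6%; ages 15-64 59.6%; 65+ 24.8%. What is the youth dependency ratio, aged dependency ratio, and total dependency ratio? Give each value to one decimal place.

Youth dependency ratio = 15.6 / 59.6 × 100 = 26.2
Old-age dependency ratio = 24.8 / 59.6 × 100 = 41.6
Total dependency ratio = (15.6 + 24.8) / 59.6 × 100 = 40.4 / 59.6 × 100 = 67.8

Youth dependency ratio: 26.2
Old-age dependency ratio: 41.6
Total dependency ratio: 67.8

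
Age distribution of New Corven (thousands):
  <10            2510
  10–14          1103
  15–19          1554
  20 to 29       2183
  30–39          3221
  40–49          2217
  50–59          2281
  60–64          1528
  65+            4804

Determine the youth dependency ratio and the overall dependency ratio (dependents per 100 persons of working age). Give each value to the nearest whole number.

0–14: 2510 + 1103 = 3613
15–64: 1554 + 2183 + 3221 + 2217 + 2281 + 1528 = 12984
65+: 4804
Youth dependency ratio = 3613 / 12984 × 100 = 28
Total dependency ratio = (3613 + 4804) / 12984 × 100 = 8417 / 12984 × 100 = 65

Youth dependency ratio: 28
Total dependency ratio: 65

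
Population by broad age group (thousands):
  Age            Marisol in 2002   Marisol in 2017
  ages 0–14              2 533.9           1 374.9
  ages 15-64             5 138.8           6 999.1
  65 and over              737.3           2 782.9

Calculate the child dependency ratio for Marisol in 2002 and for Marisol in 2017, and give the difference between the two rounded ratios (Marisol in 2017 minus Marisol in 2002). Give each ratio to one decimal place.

Marisol in 2002: 2 533.9 / 5 138.8 × 100 = 49.3
Marisol in 2017: 1 374.9 / 6 999.1 × 100 = 19.6

Marisol in 2002: 49.3
Marisol in 2017: 19.6
Difference: -29.7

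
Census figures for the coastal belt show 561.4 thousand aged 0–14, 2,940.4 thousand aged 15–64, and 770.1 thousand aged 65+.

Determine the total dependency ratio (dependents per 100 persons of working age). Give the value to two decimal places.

Total dependency ratio: 45.28

Total dependency ratio = (561.4 + 770.1) / 2,940.4 × 100 = 1,331.5 / 2,940.4 × 100 = 45.28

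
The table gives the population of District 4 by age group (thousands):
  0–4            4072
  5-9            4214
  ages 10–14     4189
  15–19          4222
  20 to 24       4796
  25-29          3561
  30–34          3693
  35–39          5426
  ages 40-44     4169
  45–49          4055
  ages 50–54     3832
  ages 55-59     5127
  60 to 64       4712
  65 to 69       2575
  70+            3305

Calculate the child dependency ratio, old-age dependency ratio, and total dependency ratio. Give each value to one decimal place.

0–14: 4072 + 4214 + 4189 = 12475
15–64: 4222 + 4796 + 3561 + 3693 + 5426 + 4169 + 4055 + 3832 + 5127 + 4712 = 43593
65+: 2575 + 3305 = 5880
Youth dependency ratio = 12475 / 43593 × 100 = 28.6
Old-age dependency ratio = 5880 / 43593 × 100 = 13.5
Total dependency ratio = (12475 + 5880) / 43593 × 100 = 18355 / 43593 × 100 = 42.1

Youth dependency ratio: 28.6
Old-age dependency ratio: 13.5
Total dependency ratio: 42.1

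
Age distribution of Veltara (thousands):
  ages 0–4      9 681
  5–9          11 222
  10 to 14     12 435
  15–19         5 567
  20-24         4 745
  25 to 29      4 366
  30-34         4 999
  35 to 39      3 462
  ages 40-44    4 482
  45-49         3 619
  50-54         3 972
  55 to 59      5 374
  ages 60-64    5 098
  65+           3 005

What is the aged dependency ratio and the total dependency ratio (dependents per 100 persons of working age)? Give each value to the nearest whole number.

Old-age dependency ratio: 7
Total dependency ratio: 80

0–14: 9 681 + 11 222 + 12 435 = 33 338
15–64: 5 567 + 4 745 + 4 366 + 4 999 + 3 462 + 4 482 + 3 619 + 3 972 + 5 374 + 5 098 = 45 684
65+: 3 005
Old-age dependency ratio = 3 005 / 45 684 × 100 = 7
Total dependency ratio = (33 338 + 3 005) / 45 684 × 100 = 36 343 / 45 684 × 100 = 80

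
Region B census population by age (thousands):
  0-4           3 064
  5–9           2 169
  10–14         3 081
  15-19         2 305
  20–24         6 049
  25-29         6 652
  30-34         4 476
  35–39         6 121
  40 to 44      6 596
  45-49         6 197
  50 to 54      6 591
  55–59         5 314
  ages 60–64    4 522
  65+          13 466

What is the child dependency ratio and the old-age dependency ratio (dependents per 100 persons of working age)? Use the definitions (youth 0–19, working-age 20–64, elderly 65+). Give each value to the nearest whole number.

0–19: 3 064 + 2 169 + 3 081 + 2 305 = 10 619
20–64: 6 049 + 6 652 + 4 476 + 6 121 + 6 596 + 6 197 + 6 591 + 5 314 + 4 522 = 52 518
65+: 13 466
Youth dependency ratio = 10 619 / 52 518 × 100 = 20
Old-age dependency ratio = 13 466 / 52 518 × 100 = 26

Youth dependency ratio: 20
Old-age dependency ratio: 26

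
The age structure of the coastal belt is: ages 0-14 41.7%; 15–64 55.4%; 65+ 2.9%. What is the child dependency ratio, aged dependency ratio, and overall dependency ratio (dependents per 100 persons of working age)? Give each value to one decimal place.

Youth dependency ratio = 41.7 / 55.4 × 100 = 75.3
Old-age dependency ratio = 2.9 / 55.4 × 100 = 5.2
Total dependency ratio = (41.7 + 2.9) / 55.4 × 100 = 44.6 / 55.4 × 100 = 80.5

Youth dependency ratio: 75.3
Old-age dependency ratio: 5.2
Total dependency ratio: 80.5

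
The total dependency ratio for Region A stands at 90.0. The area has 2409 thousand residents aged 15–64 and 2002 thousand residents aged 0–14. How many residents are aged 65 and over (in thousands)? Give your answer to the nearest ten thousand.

Aged 65 and over: 170

Total dependency ratio = (youth + elderly) / working-age × 100
90.0 = (2002 + E) / 2409 × 100
⇒ 170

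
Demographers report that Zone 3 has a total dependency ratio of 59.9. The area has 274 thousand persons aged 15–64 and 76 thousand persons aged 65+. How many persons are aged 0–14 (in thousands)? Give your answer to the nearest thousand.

Total dependency ratio = (youth + elderly) / working-age × 100
59.9 = (Y + 76) / 274 × 100
⇒ 88

Aged 0–14: 88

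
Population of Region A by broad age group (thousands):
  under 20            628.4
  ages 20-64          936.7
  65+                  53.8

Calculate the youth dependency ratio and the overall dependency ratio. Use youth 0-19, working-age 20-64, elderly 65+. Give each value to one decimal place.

Youth dependency ratio: 67.1
Total dependency ratio: 72.8

Youth dependency ratio = 628.4 / 936.7 × 100 = 67.1
Total dependency ratio = (628.4 + 53.8) / 936.7 × 100 = 682.2 / 936.7 × 100 = 72.8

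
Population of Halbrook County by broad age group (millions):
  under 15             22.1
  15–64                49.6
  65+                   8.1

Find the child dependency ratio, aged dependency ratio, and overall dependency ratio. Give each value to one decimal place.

Youth dependency ratio: 44.6
Old-age dependency ratio: 16.3
Total dependency ratio: 60.9

Youth dependency ratio = 22.1 / 49.6 × 100 = 44.6
Old-age dependency ratio = 8.1 / 49.6 × 100 = 16.3
Total dependency ratio = (22.1 + 8.1) / 49.6 × 100 = 30.2 / 49.6 × 100 = 60.9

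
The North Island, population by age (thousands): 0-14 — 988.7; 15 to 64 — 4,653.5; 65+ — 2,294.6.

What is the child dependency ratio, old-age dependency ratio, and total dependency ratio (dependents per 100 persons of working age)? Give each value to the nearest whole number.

Youth dependency ratio: 21
Old-age dependency ratio: 49
Total dependency ratio: 71

Youth dependency ratio = 988.7 / 4,653.5 × 100 = 21
Old-age dependency ratio = 2,294.6 / 4,653.5 × 100 = 49
Total dependency ratio = (988.7 + 2,294.6) / 4,653.5 × 100 = 3,283.3 / 4,653.5 × 100 = 71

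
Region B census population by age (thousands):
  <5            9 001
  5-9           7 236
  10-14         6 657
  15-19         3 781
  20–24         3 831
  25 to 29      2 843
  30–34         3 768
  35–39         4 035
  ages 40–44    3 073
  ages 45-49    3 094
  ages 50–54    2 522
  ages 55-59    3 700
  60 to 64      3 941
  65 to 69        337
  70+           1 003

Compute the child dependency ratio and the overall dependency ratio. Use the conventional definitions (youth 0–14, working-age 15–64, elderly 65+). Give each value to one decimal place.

Youth dependency ratio: 66.2
Total dependency ratio: 70.1

0–14: 9 001 + 7 236 + 6 657 = 22 894
15–64: 3 781 + 3 831 + 2 843 + 3 768 + 4 035 + 3 073 + 3 094 + 2 522 + 3 700 + 3 941 = 34 588
65+: 337 + 1 003 = 1 340
Youth dependency ratio = 22 894 / 34 588 × 100 = 66.2
Total dependency ratio = (22 894 + 1 340) / 34 588 × 100 = 24 234 / 34 588 × 100 = 70.1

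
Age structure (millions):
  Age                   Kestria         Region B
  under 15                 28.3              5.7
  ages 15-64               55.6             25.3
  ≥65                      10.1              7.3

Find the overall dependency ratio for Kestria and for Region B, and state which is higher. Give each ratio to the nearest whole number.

Kestria: 69
Region B: 51
Higher: Kestria

Kestria: (28.3 + 10.1) / 55.6 × 100 = 38.4 / 55.6 × 100 = 69
Region B: (5.7 + 7.3) / 25.3 × 100 = 13.0 / 25.3 × 100 = 51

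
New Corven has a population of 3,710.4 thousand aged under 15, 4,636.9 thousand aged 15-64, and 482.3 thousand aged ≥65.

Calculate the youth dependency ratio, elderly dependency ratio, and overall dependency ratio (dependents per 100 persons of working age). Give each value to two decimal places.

Youth dependency ratio = 3,710.4 / 4,636.9 × 100 = 80.02
Old-age dependency ratio = 482.3 / 4,636.9 × 100 = 10.40
Total dependency ratio = (3,710.4 + 482.3) / 4,636.9 × 100 = 4,192.7 / 4,636.9 × 100 = 90.42

Youth dependency ratio: 80.02
Old-age dependency ratio: 10.40
Total dependency ratio: 90.42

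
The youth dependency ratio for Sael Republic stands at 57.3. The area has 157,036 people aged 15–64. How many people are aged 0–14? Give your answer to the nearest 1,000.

Youth dependency ratio = youth / working-age × 100
57.3 = Y / 157,036 × 100
⇒ 90,000

Aged 0–14: 90,000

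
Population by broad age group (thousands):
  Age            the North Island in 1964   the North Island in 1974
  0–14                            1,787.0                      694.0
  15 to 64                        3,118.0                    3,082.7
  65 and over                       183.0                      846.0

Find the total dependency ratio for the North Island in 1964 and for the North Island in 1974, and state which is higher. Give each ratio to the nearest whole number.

the North Island in 1964: 63
the North Island in 1974: 50
Higher: the North Island in 1964

the North Island in 1964: (1,787.0 + 183.0) / 3,118.0 × 100 = 1,970.0 / 3,118.0 × 100 = 63
the North Island in 1974: (694.0 + 846.0) / 3,082.7 × 100 = 1,540.0 / 3,082.7 × 100 = 50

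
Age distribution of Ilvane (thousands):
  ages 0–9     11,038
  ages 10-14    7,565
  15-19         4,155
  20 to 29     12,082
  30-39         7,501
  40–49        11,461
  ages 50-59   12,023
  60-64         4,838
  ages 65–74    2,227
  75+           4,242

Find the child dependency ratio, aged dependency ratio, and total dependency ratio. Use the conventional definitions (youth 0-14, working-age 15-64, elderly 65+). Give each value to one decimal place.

Youth dependency ratio: 35.7
Old-age dependency ratio: 12.4
Total dependency ratio: 48.2

0–14: 11,038 + 7,565 = 18,603
15–64: 4,155 + 12,082 + 7,501 + 11,461 + 12,023 + 4,838 = 52,060
65+: 2,227 + 4,242 = 6,469
Youth dependency ratio = 18,603 / 52,060 × 100 = 35.7
Old-age dependency ratio = 6,469 / 52,060 × 100 = 12.4
Total dependency ratio = (18,603 + 6,469) / 52,060 × 100 = 25,072 / 52,060 × 100 = 48.2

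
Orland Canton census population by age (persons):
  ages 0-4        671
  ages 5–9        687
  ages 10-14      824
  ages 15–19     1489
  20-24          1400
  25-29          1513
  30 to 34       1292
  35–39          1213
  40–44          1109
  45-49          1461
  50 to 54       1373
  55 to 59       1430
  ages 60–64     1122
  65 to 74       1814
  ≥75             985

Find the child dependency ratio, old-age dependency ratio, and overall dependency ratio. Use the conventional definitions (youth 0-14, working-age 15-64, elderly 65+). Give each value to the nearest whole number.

Youth dependency ratio: 16
Old-age dependency ratio: 21
Total dependency ratio: 37

0–14: 671 + 687 + 824 = 2182
15–64: 1489 + 1400 + 1513 + 1292 + 1213 + 1109 + 1461 + 1373 + 1430 + 1122 = 13402
65+: 1814 + 985 = 2799
Youth dependency ratio = 2182 / 13402 × 100 = 16
Old-age dependency ratio = 2799 / 13402 × 100 = 21
Total dependency ratio = (2182 + 2799) / 13402 × 100 = 4981 / 13402 × 100 = 37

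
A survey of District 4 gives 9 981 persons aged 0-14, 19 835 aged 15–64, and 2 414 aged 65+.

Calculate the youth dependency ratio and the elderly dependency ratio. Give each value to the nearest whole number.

Youth dependency ratio: 50
Old-age dependency ratio: 12

Youth dependency ratio = 9 981 / 19 835 × 100 = 50
Old-age dependency ratio = 2 414 / 19 835 × 100 = 12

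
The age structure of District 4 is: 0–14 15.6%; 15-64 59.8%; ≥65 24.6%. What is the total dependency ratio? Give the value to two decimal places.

Total dependency ratio: 67.22

Total dependency ratio = (15.6 + 24.6) / 59.8 × 100 = 40.2 / 59.8 × 100 = 67.22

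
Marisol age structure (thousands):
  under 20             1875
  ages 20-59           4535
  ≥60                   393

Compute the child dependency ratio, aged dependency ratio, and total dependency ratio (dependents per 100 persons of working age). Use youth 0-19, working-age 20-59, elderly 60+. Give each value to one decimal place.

Youth dependency ratio = 1875 / 4535 × 100 = 41.3
Old-age dependency ratio = 393 / 4535 × 100 = 8.7
Total dependency ratio = (1875 + 393) / 4535 × 100 = 2268 / 4535 × 100 = 50.0

Youth dependency ratio: 41.3
Old-age dependency ratio: 8.7
Total dependency ratio: 50.0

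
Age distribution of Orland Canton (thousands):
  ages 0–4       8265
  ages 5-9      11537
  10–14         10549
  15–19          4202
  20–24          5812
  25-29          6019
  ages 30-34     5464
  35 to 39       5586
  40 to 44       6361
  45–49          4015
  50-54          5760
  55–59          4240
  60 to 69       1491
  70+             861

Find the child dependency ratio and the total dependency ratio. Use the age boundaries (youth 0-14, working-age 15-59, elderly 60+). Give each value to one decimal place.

0–14: 8265 + 11537 + 10549 = 30351
15–59: 4202 + 5812 + 6019 + 5464 + 5586 + 6361 + 4015 + 5760 + 4240 = 47459
60+: 1491 + 861 = 2352
Youth dependency ratio = 30351 / 47459 × 100 = 64.0
Total dependency ratio = (30351 + 2352) / 47459 × 100 = 32703 / 47459 × 100 = 68.9

Youth dependency ratio: 64.0
Total dependency ratio: 68.9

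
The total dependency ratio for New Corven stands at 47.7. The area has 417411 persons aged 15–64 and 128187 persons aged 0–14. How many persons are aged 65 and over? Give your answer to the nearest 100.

Total dependency ratio = (youth + elderly) / working-age × 100
47.7 = (128187 + E) / 417411 × 100
⇒ 70900

Aged 65 and over: 70900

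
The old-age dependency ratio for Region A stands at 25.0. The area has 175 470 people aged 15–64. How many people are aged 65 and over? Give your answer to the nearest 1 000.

Old-age dependency ratio = elderly / working-age × 100
25.0 = E / 175 470 × 100
⇒ 44 000

Aged 65 and over: 44 000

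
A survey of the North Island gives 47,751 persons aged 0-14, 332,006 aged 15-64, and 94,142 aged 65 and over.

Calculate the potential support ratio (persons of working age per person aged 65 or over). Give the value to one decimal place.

Potential support ratio = 332,006 / 94,142 = 3.5

Potential support ratio: 3.5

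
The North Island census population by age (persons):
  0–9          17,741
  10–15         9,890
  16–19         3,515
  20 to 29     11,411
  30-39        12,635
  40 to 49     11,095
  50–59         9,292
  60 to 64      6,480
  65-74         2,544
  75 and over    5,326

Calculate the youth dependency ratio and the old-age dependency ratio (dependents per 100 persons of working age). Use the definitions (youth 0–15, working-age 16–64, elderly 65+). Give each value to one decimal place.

Youth dependency ratio: 50.8
Old-age dependency ratio: 14.5

0–15: 17,741 + 9,890 = 27,631
16–64: 3,515 + 11,411 + 12,635 + 11,095 + 9,292 + 6,480 = 54,428
65+: 2,544 + 5,326 = 7,870
Youth dependency ratio = 27,631 / 54,428 × 100 = 50.8
Old-age dependency ratio = 7,870 / 54,428 × 100 = 14.5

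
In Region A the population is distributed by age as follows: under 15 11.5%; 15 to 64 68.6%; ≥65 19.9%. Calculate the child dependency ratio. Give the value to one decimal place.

Youth dependency ratio: 16.8

Youth dependency ratio = 11.5 / 68.6 × 100 = 16.8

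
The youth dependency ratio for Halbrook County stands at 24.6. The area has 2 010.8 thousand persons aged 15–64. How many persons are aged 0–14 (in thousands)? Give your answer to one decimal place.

Youth dependency ratio = youth / working-age × 100
24.6 = Y / 2 010.8 × 100
⇒ 494.7

Aged 0–14: 494.7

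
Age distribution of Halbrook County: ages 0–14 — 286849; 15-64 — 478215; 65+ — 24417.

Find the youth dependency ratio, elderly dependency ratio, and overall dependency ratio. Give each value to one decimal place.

Youth dependency ratio = 286849 / 478215 × 100 = 60.0
Old-age dependency ratio = 24417 / 478215 × 100 = 5.1
Total dependency ratio = (286849 + 24417) / 478215 × 100 = 311266 / 478215 × 100 = 65.1

Youth dependency ratio: 60.0
Old-age dependency ratio: 5.1
Total dependency ratio: 65.1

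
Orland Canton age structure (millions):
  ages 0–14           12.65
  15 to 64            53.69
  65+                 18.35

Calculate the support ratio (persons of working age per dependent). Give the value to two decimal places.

Support ratio: 1.73

Support ratio = 53.69 / (12.65 + 18.35) = 53.69 / 31.00 = 1.73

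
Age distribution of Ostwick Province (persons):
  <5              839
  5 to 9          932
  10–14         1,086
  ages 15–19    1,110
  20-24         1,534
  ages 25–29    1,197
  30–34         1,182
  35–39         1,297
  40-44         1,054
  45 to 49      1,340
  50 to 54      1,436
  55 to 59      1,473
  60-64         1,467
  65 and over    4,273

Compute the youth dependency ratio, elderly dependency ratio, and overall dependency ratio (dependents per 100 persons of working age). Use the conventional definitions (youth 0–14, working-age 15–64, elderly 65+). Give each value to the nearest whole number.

Youth dependency ratio: 22
Old-age dependency ratio: 33
Total dependency ratio: 54

0–14: 839 + 932 + 1,086 = 2,857
15–64: 1,110 + 1,534 + 1,197 + 1,182 + 1,297 + 1,054 + 1,340 + 1,436 + 1,473 + 1,467 = 13,090
65+: 4,273
Youth dependency ratio = 2,857 / 13,090 × 100 = 22
Old-age dependency ratio = 4,273 / 13,090 × 100 = 33
Total dependency ratio = (2,857 + 4,273) / 13,090 × 100 = 7,130 / 13,090 × 100 = 54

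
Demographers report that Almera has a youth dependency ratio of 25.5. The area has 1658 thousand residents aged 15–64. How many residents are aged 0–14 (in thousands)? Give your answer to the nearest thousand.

Aged 0–14: 423

Youth dependency ratio = youth / working-age × 100
25.5 = Y / 1658 × 100
⇒ 423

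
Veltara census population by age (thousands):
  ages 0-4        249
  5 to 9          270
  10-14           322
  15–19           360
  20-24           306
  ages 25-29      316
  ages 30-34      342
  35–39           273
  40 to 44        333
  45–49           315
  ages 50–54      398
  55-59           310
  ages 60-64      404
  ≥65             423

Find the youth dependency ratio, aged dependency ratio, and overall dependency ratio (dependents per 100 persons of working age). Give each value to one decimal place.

Youth dependency ratio: 25.1
Old-age dependency ratio: 12.6
Total dependency ratio: 37.7

0–14: 249 + 270 + 322 = 841
15–64: 360 + 306 + 316 + 342 + 273 + 333 + 315 + 398 + 310 + 404 = 3,357
65+: 423
Youth dependency ratio = 841 / 3,357 × 100 = 25.1
Old-age dependency ratio = 423 / 3,357 × 100 = 12.6
Total dependency ratio = (841 + 423) / 3,357 × 100 = 1,264 / 3,357 × 100 = 37.7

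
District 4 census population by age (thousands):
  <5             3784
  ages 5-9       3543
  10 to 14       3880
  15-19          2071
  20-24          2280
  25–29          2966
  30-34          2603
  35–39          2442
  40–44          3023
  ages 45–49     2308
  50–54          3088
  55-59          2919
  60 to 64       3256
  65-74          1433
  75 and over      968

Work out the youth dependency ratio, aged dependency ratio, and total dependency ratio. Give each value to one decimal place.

Youth dependency ratio: 41.6
Old-age dependency ratio: 8.9
Total dependency ratio: 50.5

0–14: 3784 + 3543 + 3880 = 11207
15–64: 2071 + 2280 + 2966 + 2603 + 2442 + 3023 + 2308 + 3088 + 2919 + 3256 = 26956
65+: 1433 + 968 = 2401
Youth dependency ratio = 11207 / 26956 × 100 = 41.6
Old-age dependency ratio = 2401 / 26956 × 100 = 8.9
Total dependency ratio = (11207 + 2401) / 26956 × 100 = 13608 / 26956 × 100 = 50.5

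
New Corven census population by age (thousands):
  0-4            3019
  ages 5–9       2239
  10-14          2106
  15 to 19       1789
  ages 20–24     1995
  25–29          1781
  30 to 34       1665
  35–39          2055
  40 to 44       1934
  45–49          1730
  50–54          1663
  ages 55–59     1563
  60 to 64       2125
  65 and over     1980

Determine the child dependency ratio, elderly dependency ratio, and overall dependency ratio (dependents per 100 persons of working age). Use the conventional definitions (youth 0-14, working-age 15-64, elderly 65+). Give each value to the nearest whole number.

0–14: 3019 + 2239 + 2106 = 7364
15–64: 1789 + 1995 + 1781 + 1665 + 2055 + 1934 + 1730 + 1663 + 1563 + 2125 = 18300
65+: 1980
Youth dependency ratio = 7364 / 18300 × 100 = 40
Old-age dependency ratio = 1980 / 18300 × 100 = 11
Total dependency ratio = (7364 + 1980) / 18300 × 100 = 9344 / 18300 × 100 = 51

Youth dependency ratio: 40
Old-age dependency ratio: 11
Total dependency ratio: 51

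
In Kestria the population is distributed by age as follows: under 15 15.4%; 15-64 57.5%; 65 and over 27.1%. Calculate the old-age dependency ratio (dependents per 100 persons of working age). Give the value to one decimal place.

Old-age dependency ratio = 27.1 / 57.5 × 100 = 47.1

Old-age dependency ratio: 47.1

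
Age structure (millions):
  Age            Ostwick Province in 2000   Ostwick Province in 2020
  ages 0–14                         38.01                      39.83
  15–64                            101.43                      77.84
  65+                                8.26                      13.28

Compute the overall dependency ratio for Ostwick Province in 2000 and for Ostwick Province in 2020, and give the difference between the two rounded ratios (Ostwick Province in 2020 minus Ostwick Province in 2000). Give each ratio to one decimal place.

Ostwick Province in 2000: (38.01 + 8.26) / 101.43 × 100 = 46.27 / 101.43 × 100 = 45.6
Ostwick Province in 2020: (39.83 + 13.28) / 77.84 × 100 = 53.11 / 77.84 × 100 = 68.2

Ostwick Province in 2000: 45.6
Ostwick Province in 2020: 68.2
Difference: +22.6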